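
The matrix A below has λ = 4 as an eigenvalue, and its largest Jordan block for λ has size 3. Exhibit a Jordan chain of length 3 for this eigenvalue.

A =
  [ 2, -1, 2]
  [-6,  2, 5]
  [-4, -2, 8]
A Jordan chain for λ = 4 of length 3:
v_1 = (2, 4, 4)ᵀ
v_2 = (-2, -6, -4)ᵀ
v_3 = (1, 0, 0)ᵀ

Let N = A − (4)·I. We want v_3 with N^3 v_3 = 0 but N^2 v_3 ≠ 0; then v_{j-1} := N · v_j for j = 3, …, 2.

Pick v_3 = (1, 0, 0)ᵀ.
Then v_2 = N · v_3 = (-2, -6, -4)ᵀ.
Then v_1 = N · v_2 = (2, 4, 4)ᵀ.

Sanity check: (A − (4)·I) v_1 = (0, 0, 0)ᵀ = 0. ✓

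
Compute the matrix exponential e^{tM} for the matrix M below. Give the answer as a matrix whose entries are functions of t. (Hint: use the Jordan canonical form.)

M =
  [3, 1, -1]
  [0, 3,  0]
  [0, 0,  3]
e^{tM} =
  [exp(3*t), t*exp(3*t), -t*exp(3*t)]
  [0, exp(3*t), 0]
  [0, 0, exp(3*t)]

Strategy: write M = P · J · P⁻¹ where J is a Jordan canonical form, so e^{tM} = P · e^{tJ} · P⁻¹, and e^{tJ} can be computed block-by-block.

M has Jordan form
J =
  [3, 1, 0]
  [0, 3, 0]
  [0, 0, 3]
(up to reordering of blocks).

Per-block formulas:
  For a 1×1 block at λ = 3: exp(t · [3]) = [e^(3t)].
  For a 2×2 Jordan block J_2(3): exp(t · J_2(3)) = e^(3t)·(I + t·N), where N is the 2×2 nilpotent shift.

After assembling e^{tJ} and conjugating by P, we get:

e^{tM} =
  [exp(3*t), t*exp(3*t), -t*exp(3*t)]
  [0, exp(3*t), 0]
  [0, 0, exp(3*t)]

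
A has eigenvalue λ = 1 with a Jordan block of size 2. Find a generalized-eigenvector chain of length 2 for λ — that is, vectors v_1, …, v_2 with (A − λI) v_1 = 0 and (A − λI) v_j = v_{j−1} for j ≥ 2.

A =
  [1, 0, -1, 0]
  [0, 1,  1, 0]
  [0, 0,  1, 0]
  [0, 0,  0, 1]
A Jordan chain for λ = 1 of length 2:
v_1 = (-1, 1, 0, 0)ᵀ
v_2 = (0, 0, 1, 0)ᵀ

Let N = A − (1)·I. We want v_2 with N^2 v_2 = 0 but N^1 v_2 ≠ 0; then v_{j-1} := N · v_j for j = 2, …, 2.

Pick v_2 = (0, 0, 1, 0)ᵀ.
Then v_1 = N · v_2 = (-1, 1, 0, 0)ᵀ.

Sanity check: (A − (1)·I) v_1 = (0, 0, 0, 0)ᵀ = 0. ✓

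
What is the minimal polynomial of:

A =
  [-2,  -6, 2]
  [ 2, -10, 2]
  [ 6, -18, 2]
x^2 + 6*x + 8

The characteristic polynomial is χ_A(x) = (x + 2)*(x + 4)^2, so the eigenvalues are known. The minimal polynomial is
  m_A(x) = Π_λ (x − λ)^{k_λ}
where k_λ is the size of the *largest* Jordan block for λ (equivalently, the smallest k with (A − λI)^k v = 0 for every generalised eigenvector v of λ).

  λ = -4: largest Jordan block has size 1, contributing (x + 4)
  λ = -2: largest Jordan block has size 1, contributing (x + 2)

So m_A(x) = (x + 2)*(x + 4) = x^2 + 6*x + 8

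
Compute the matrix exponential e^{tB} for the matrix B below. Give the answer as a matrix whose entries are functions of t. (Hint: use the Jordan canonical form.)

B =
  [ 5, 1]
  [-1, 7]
e^{tB} =
  [-t*exp(6*t) + exp(6*t), t*exp(6*t)]
  [-t*exp(6*t), t*exp(6*t) + exp(6*t)]

Strategy: write B = P · J · P⁻¹ where J is a Jordan canonical form, so e^{tB} = P · e^{tJ} · P⁻¹, and e^{tJ} can be computed block-by-block.

B has Jordan form
J =
  [6, 1]
  [0, 6]
(up to reordering of blocks).

Per-block formulas:
  For a 2×2 Jordan block J_2(6): exp(t · J_2(6)) = e^(6t)·(I + t·N), where N is the 2×2 nilpotent shift.

After assembling e^{tJ} and conjugating by P, we get:

e^{tB} =
  [-t*exp(6*t) + exp(6*t), t*exp(6*t)]
  [-t*exp(6*t), t*exp(6*t) + exp(6*t)]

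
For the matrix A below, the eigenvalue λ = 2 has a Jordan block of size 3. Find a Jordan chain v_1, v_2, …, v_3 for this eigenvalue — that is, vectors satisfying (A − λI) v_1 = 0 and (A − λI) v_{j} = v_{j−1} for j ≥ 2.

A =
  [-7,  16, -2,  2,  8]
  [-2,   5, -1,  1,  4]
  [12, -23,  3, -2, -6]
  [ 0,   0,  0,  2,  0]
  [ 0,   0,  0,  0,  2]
A Jordan chain for λ = 2 of length 3:
v_1 = (2, 1, -1, 0, 0)ᵀ
v_2 = (2, 1, -2, 0, 0)ᵀ
v_3 = (0, 0, 0, 1, 0)ᵀ

Let N = A − (2)·I. We want v_3 with N^3 v_3 = 0 but N^2 v_3 ≠ 0; then v_{j-1} := N · v_j for j = 3, …, 2.

Pick v_3 = (0, 0, 0, 1, 0)ᵀ.
Then v_2 = N · v_3 = (2, 1, -2, 0, 0)ᵀ.
Then v_1 = N · v_2 = (2, 1, -1, 0, 0)ᵀ.

Sanity check: (A − (2)·I) v_1 = (0, 0, 0, 0, 0)ᵀ = 0. ✓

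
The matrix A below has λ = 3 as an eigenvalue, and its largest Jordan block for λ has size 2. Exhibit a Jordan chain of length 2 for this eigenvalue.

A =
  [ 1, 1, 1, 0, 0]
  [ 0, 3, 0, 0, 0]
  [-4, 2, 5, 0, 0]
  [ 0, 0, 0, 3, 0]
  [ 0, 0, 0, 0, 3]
A Jordan chain for λ = 3 of length 2:
v_1 = (-2, 0, -4, 0, 0)ᵀ
v_2 = (1, 0, 0, 0, 0)ᵀ

Let N = A − (3)·I. We want v_2 with N^2 v_2 = 0 but N^1 v_2 ≠ 0; then v_{j-1} := N · v_j for j = 2, …, 2.

Pick v_2 = (1, 0, 0, 0, 0)ᵀ.
Then v_1 = N · v_2 = (-2, 0, -4, 0, 0)ᵀ.

Sanity check: (A − (3)·I) v_1 = (0, 0, 0, 0, 0)ᵀ = 0. ✓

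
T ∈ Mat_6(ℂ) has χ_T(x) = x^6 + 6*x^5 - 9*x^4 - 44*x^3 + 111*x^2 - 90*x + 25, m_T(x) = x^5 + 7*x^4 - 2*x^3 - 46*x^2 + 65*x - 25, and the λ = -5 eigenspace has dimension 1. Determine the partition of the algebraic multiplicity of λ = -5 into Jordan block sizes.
Block sizes for λ = -5: [2]

Step 1 — from the characteristic polynomial, algebraic multiplicity of λ = -5 is 2. From dim ker(T − (-5)·I) = 1, there are exactly 1 Jordan blocks for λ = -5.
Step 2 — from the minimal polynomial, the factor (x + 5)^2 tells us the largest block for λ = -5 has size 2.
Step 3 — with total size 2, 1 blocks, and largest block 2, the block sizes (in nonincreasing order) are [2].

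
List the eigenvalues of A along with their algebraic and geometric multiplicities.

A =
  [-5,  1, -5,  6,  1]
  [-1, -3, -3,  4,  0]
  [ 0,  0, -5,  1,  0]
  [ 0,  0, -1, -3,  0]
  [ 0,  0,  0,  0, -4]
λ = -4: alg = 5, geom = 2

Step 1 — factor the characteristic polynomial to read off the algebraic multiplicities:
  χ_A(x) = (x + 4)^5

Step 2 — compute geometric multiplicities via the rank-nullity identity g(λ) = n − rank(A − λI):
  rank(A − (-4)·I) = 3, so dim ker(A − (-4)·I) = n − 3 = 2

Summary:
  λ = -4: algebraic multiplicity = 5, geometric multiplicity = 2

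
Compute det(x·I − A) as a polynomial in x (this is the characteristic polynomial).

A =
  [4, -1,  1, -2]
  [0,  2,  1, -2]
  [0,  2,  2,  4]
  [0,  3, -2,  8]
x^4 - 16*x^3 + 96*x^2 - 256*x + 256

Expanding det(x·I − A) (e.g. by cofactor expansion or by noting that A is similar to its Jordan form J, which has the same characteristic polynomial as A) gives
  χ_A(x) = x^4 - 16*x^3 + 96*x^2 - 256*x + 256
which factors as (x - 4)^4. The eigenvalues (with algebraic multiplicities) are λ = 4 with multiplicity 4.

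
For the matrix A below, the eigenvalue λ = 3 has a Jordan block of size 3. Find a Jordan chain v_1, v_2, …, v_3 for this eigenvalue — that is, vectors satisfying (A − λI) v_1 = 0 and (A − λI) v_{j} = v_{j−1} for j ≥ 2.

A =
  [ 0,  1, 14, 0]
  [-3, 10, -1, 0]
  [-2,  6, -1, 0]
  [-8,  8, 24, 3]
A Jordan chain for λ = 3 of length 3:
v_1 = (-22, -10, -4, -48)ᵀ
v_2 = (-3, -3, -2, -8)ᵀ
v_3 = (1, 0, 0, 0)ᵀ

Let N = A − (3)·I. We want v_3 with N^3 v_3 = 0 but N^2 v_3 ≠ 0; then v_{j-1} := N · v_j for j = 3, …, 2.

Pick v_3 = (1, 0, 0, 0)ᵀ.
Then v_2 = N · v_3 = (-3, -3, -2, -8)ᵀ.
Then v_1 = N · v_2 = (-22, -10, -4, -48)ᵀ.

Sanity check: (A − (3)·I) v_1 = (0, 0, 0, 0)ᵀ = 0. ✓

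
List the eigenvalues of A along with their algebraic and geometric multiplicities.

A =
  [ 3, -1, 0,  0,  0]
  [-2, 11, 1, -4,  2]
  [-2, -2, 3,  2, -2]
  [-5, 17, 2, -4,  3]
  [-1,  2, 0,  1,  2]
λ = 3: alg = 5, geom = 2

Step 1 — factor the characteristic polynomial to read off the algebraic multiplicities:
  χ_A(x) = (x - 3)^5

Step 2 — compute geometric multiplicities via the rank-nullity identity g(λ) = n − rank(A − λI):
  rank(A − (3)·I) = 3, so dim ker(A − (3)·I) = n − 3 = 2

Summary:
  λ = 3: algebraic multiplicity = 5, geometric multiplicity = 2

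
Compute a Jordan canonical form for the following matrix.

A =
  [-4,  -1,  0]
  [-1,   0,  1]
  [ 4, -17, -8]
J_3(-4)

The characteristic polynomial is
  det(x·I − A) = x^3 + 12*x^2 + 48*x + 64 = (x + 4)^3

Eigenvalues and multiplicities (the geometric multiplicity of λ is n − rank(A − λI), which equals the number of Jordan blocks for λ):
  λ = -4: algebraic multiplicity = 3, geometric multiplicity = 1

Determining the block sizes for each eigenvalue:
  λ = -4: one block (gm = 1), so the single block has size am = 3 → block sizes [3]

Assembling the blocks gives a Jordan form
J =
  [-4,  1,  0]
  [ 0, -4,  1]
  [ 0,  0, -4]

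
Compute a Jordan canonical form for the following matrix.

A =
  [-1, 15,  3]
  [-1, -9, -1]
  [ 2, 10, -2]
J_2(-4) ⊕ J_1(-4)

The characteristic polynomial is
  det(x·I − A) = x^3 + 12*x^2 + 48*x + 64 = (x + 4)^3

Eigenvalues and multiplicities (the geometric multiplicity of λ is n − rank(A − λI), which equals the number of Jordan blocks for λ):
  λ = -4: algebraic multiplicity = 3, geometric multiplicity = 2

Determining the block sizes for each eigenvalue:
  λ = -4: 2 blocks summing to 3 forces exactly one block of size 2 and the rest size 1 → block sizes [2, 1]

Assembling the blocks gives a Jordan form
J =
  [-4,  1,  0]
  [ 0, -4,  0]
  [ 0,  0, -4]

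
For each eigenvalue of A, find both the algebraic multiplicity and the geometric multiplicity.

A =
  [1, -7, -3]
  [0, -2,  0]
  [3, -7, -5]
λ = -2: alg = 3, geom = 2

Step 1 — factor the characteristic polynomial to read off the algebraic multiplicities:
  χ_A(x) = (x + 2)^3

Step 2 — compute geometric multiplicities via the rank-nullity identity g(λ) = n − rank(A − λI):
  rank(A − (-2)·I) = 1, so dim ker(A − (-2)·I) = n − 1 = 2

Summary:
  λ = -2: algebraic multiplicity = 3, geometric multiplicity = 2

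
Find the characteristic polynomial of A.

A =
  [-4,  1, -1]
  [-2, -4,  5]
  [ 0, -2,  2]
x^3 + 6*x^2 + 12*x + 8

Expanding det(x·I − A) (e.g. by cofactor expansion or by noting that A is similar to its Jordan form J, which has the same characteristic polynomial as A) gives
  χ_A(x) = x^3 + 6*x^2 + 12*x + 8
which factors as (x + 2)^3. The eigenvalues (with algebraic multiplicities) are λ = -2 with multiplicity 3.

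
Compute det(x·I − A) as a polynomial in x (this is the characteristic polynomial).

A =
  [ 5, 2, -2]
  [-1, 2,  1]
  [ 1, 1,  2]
x^3 - 9*x^2 + 27*x - 27

Expanding det(x·I − A) (e.g. by cofactor expansion or by noting that A is similar to its Jordan form J, which has the same characteristic polynomial as A) gives
  χ_A(x) = x^3 - 9*x^2 + 27*x - 27
which factors as (x - 3)^3. The eigenvalues (with algebraic multiplicities) are λ = 3 with multiplicity 3.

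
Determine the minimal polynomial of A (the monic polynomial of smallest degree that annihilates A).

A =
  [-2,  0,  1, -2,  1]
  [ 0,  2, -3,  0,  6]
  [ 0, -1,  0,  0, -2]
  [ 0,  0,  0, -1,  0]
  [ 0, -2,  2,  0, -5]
x^3 + 4*x^2 + 5*x + 2

The characteristic polynomial is χ_A(x) = (x + 1)^4*(x + 2), so the eigenvalues are known. The minimal polynomial is
  m_A(x) = Π_λ (x − λ)^{k_λ}
where k_λ is the size of the *largest* Jordan block for λ (equivalently, the smallest k with (A − λI)^k v = 0 for every generalised eigenvector v of λ).

  λ = -2: largest Jordan block has size 1, contributing (x + 2)
  λ = -1: largest Jordan block has size 2, contributing (x + 1)^2

So m_A(x) = (x + 1)^2*(x + 2) = x^3 + 4*x^2 + 5*x + 2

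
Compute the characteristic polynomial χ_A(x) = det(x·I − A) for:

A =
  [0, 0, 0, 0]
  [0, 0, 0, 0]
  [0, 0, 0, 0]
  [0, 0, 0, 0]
x^4

Expanding det(x·I − A) (e.g. by cofactor expansion or by noting that A is similar to its Jordan form J, which has the same characteristic polynomial as A) gives
  χ_A(x) = x^4
which factors as x^4. The eigenvalues (with algebraic multiplicities) are λ = 0 with multiplicity 4.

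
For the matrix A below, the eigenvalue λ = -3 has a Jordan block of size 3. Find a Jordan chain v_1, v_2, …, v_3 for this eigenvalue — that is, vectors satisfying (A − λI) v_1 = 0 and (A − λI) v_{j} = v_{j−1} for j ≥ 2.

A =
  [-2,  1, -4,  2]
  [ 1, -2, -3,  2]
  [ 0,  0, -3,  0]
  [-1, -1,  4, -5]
A Jordan chain for λ = -3 of length 3:
v_1 = (1, 1, 0, -1)ᵀ
v_2 = (-4, -3, 0, 4)ᵀ
v_3 = (0, 0, 1, 0)ᵀ

Let N = A − (-3)·I. We want v_3 with N^3 v_3 = 0 but N^2 v_3 ≠ 0; then v_{j-1} := N · v_j for j = 3, …, 2.

Pick v_3 = (0, 0, 1, 0)ᵀ.
Then v_2 = N · v_3 = (-4, -3, 0, 4)ᵀ.
Then v_1 = N · v_2 = (1, 1, 0, -1)ᵀ.

Sanity check: (A − (-3)·I) v_1 = (0, 0, 0, 0)ᵀ = 0. ✓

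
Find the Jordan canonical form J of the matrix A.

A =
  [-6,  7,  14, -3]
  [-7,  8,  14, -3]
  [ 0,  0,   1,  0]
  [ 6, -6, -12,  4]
J_2(1) ⊕ J_1(1) ⊕ J_1(4)

The characteristic polynomial is
  det(x·I − A) = x^4 - 7*x^3 + 15*x^2 - 13*x + 4 = (x - 4)*(x - 1)^3

Eigenvalues and multiplicities (the geometric multiplicity of λ is n − rank(A − λI), which equals the number of Jordan blocks for λ):
  λ = 1: algebraic multiplicity = 3, geometric multiplicity = 2
  λ = 4: algebraic multiplicity = 1, geometric multiplicity = 1

Determining the block sizes for each eigenvalue:
  λ = 1: 2 blocks summing to 3 forces exactly one block of size 2 and the rest size 1 → block sizes [2, 1]
  λ = 4: one block (gm = 1), so the single block has size am = 1 → block sizes [1]

Assembling the blocks gives a Jordan form
J =
  [1, 1, 0, 0]
  [0, 1, 0, 0]
  [0, 0, 1, 0]
  [0, 0, 0, 4]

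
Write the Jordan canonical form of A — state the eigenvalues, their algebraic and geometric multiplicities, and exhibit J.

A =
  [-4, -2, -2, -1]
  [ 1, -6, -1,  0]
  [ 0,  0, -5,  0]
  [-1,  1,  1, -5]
J_3(-5) ⊕ J_1(-5)

The characteristic polynomial is
  det(x·I − A) = x^4 + 20*x^3 + 150*x^2 + 500*x + 625 = (x + 5)^4

Eigenvalues and multiplicities (the geometric multiplicity of λ is n − rank(A − λI), which equals the number of Jordan blocks for λ):
  λ = -5: algebraic multiplicity = 4, geometric multiplicity = 2

Determining the block sizes for each eigenvalue:
  λ = -5: with am = 4 and gm = 2, the partition is not yet determined (e.g. several partitions of 4 into 2 parts exist). Let N = A − (-5)·I. Computing rank(N^1) = 2, rank(N^2) = 1, rank(N^3) = 0; the number of blocks of size ≥ j is rank(N^{j−1}) − rank(N^j), giving [2, 1, 1]. So we have 1 block(s) of size 3, 1 block(s) of size 1 → block sizes [3, 1]

Assembling the blocks gives a Jordan form
J =
  [-5,  1,  0,  0]
  [ 0, -5,  1,  0]
  [ 0,  0, -5,  0]
  [ 0,  0,  0, -5]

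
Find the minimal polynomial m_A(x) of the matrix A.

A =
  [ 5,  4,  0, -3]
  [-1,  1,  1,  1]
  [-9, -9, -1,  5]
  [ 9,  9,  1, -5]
x^3

The characteristic polynomial is χ_A(x) = x^4, so the eigenvalues are known. The minimal polynomial is
  m_A(x) = Π_λ (x − λ)^{k_λ}
where k_λ is the size of the *largest* Jordan block for λ (equivalently, the smallest k with (A − λI)^k v = 0 for every generalised eigenvector v of λ).

  λ = 0: largest Jordan block has size 3, contributing (x − 0)^3

So m_A(x) = x^3 = x^3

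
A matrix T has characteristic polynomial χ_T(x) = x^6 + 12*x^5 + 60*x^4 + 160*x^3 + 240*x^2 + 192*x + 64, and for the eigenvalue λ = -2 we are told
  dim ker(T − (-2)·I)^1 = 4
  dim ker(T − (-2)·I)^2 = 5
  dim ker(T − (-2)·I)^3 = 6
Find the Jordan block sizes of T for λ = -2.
Block sizes for λ = -2: [3, 1, 1, 1]

From the dimensions of kernels of powers, the number of Jordan blocks of size at least j is d_j − d_{j−1} where d_j = dim ker(N^j) (with d_0 = 0). Computing the differences gives [4, 1, 1].
The number of blocks of size exactly k is (#blocks of size ≥ k) − (#blocks of size ≥ k + 1), so the partition is: 3 block(s) of size 1, 1 block(s) of size 3.
In nonincreasing order the block sizes are [3, 1, 1, 1].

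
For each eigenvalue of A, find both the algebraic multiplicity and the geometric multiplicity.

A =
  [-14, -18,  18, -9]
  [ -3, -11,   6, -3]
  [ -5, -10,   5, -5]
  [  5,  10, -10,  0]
λ = -5: alg = 4, geom = 3

Step 1 — factor the characteristic polynomial to read off the algebraic multiplicities:
  χ_A(x) = (x + 5)^4

Step 2 — compute geometric multiplicities via the rank-nullity identity g(λ) = n − rank(A − λI):
  rank(A − (-5)·I) = 1, so dim ker(A − (-5)·I) = n − 1 = 3

Summary:
  λ = -5: algebraic multiplicity = 4, geometric multiplicity = 3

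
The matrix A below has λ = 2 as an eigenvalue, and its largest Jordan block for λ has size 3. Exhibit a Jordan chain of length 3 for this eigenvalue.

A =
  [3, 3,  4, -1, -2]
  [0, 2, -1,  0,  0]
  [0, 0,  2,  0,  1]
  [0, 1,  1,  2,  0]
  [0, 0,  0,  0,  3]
A Jordan chain for λ = 2 of length 3:
v_1 = (1, 0, 0, 1, 0)ᵀ
v_2 = (-3, 1, 0, -1, 0)ᵀ
v_3 = (1, 0, -1, 0, 0)ᵀ

Let N = A − (2)·I. We want v_3 with N^3 v_3 = 0 but N^2 v_3 ≠ 0; then v_{j-1} := N · v_j for j = 3, …, 2.

Pick v_3 = (1, 0, -1, 0, 0)ᵀ.
Then v_2 = N · v_3 = (-3, 1, 0, -1, 0)ᵀ.
Then v_1 = N · v_2 = (1, 0, 0, 1, 0)ᵀ.

Sanity check: (A − (2)·I) v_1 = (0, 0, 0, 0, 0)ᵀ = 0. ✓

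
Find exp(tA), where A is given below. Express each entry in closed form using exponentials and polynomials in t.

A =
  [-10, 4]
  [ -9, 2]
e^{tA} =
  [-6*t*exp(-4*t) + exp(-4*t), 4*t*exp(-4*t)]
  [-9*t*exp(-4*t), 6*t*exp(-4*t) + exp(-4*t)]

Strategy: write A = P · J · P⁻¹ where J is a Jordan canonical form, so e^{tA} = P · e^{tJ} · P⁻¹, and e^{tJ} can be computed block-by-block.

A has Jordan form
J =
  [-4,  1]
  [ 0, -4]
(up to reordering of blocks).

Per-block formulas:
  For a 2×2 Jordan block J_2(-4): exp(t · J_2(-4)) = e^(-4t)·(I + t·N), where N is the 2×2 nilpotent shift.

After assembling e^{tJ} and conjugating by P, we get:

e^{tA} =
  [-6*t*exp(-4*t) + exp(-4*t), 4*t*exp(-4*t)]
  [-9*t*exp(-4*t), 6*t*exp(-4*t) + exp(-4*t)]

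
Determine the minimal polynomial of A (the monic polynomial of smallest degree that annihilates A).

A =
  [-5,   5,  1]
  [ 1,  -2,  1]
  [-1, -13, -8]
x^3 + 15*x^2 + 75*x + 125

The characteristic polynomial is χ_A(x) = (x + 5)^3, so the eigenvalues are known. The minimal polynomial is
  m_A(x) = Π_λ (x − λ)^{k_λ}
where k_λ is the size of the *largest* Jordan block for λ (equivalently, the smallest k with (A − λI)^k v = 0 for every generalised eigenvector v of λ).

  λ = -5: largest Jordan block has size 3, contributing (x + 5)^3

So m_A(x) = (x + 5)^3 = x^3 + 15*x^2 + 75*x + 125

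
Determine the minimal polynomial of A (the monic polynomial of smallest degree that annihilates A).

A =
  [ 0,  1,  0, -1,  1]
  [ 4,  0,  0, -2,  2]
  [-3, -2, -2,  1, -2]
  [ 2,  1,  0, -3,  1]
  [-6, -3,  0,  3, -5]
x^2 + 4*x + 4

The characteristic polynomial is χ_A(x) = (x + 2)^5, so the eigenvalues are known. The minimal polynomial is
  m_A(x) = Π_λ (x − λ)^{k_λ}
where k_λ is the size of the *largest* Jordan block for λ (equivalently, the smallest k with (A − λI)^k v = 0 for every generalised eigenvector v of λ).

  λ = -2: largest Jordan block has size 2, contributing (x + 2)^2

So m_A(x) = (x + 2)^2 = x^2 + 4*x + 4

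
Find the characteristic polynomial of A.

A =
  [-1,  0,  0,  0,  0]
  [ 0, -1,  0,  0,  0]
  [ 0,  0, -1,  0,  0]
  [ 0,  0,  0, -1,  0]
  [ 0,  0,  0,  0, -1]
x^5 + 5*x^4 + 10*x^3 + 10*x^2 + 5*x + 1

Expanding det(x·I − A) (e.g. by cofactor expansion or by noting that A is similar to its Jordan form J, which has the same characteristic polynomial as A) gives
  χ_A(x) = x^5 + 5*x^4 + 10*x^3 + 10*x^2 + 5*x + 1
which factors as (x + 1)^5. The eigenvalues (with algebraic multiplicities) are λ = -1 with multiplicity 5.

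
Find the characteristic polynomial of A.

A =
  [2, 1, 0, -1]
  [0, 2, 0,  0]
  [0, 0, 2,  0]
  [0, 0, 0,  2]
x^4 - 8*x^3 + 24*x^2 - 32*x + 16

Expanding det(x·I − A) (e.g. by cofactor expansion or by noting that A is similar to its Jordan form J, which has the same characteristic polynomial as A) gives
  χ_A(x) = x^4 - 8*x^3 + 24*x^2 - 32*x + 16
which factors as (x - 2)^4. The eigenvalues (with algebraic multiplicities) are λ = 2 with multiplicity 4.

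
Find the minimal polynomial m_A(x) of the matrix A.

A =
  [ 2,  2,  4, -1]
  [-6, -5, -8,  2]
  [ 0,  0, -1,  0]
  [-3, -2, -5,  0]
x^3 + 3*x^2 + 3*x + 1

The characteristic polynomial is χ_A(x) = (x + 1)^4, so the eigenvalues are known. The minimal polynomial is
  m_A(x) = Π_λ (x − λ)^{k_λ}
where k_λ is the size of the *largest* Jordan block for λ (equivalently, the smallest k with (A − λI)^k v = 0 for every generalised eigenvector v of λ).

  λ = -1: largest Jordan block has size 3, contributing (x + 1)^3

So m_A(x) = (x + 1)^3 = x^3 + 3*x^2 + 3*x + 1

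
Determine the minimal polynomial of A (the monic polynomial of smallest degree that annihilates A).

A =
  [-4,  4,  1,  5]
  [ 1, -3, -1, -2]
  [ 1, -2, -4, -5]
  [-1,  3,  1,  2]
x^4 + 9*x^3 + 27*x^2 + 27*x

The characteristic polynomial is χ_A(x) = x*(x + 3)^3, so the eigenvalues are known. The minimal polynomial is
  m_A(x) = Π_λ (x − λ)^{k_λ}
where k_λ is the size of the *largest* Jordan block for λ (equivalently, the smallest k with (A − λI)^k v = 0 for every generalised eigenvector v of λ).

  λ = -3: largest Jordan block has size 3, contributing (x + 3)^3
  λ = 0: largest Jordan block has size 1, contributing (x − 0)

So m_A(x) = x*(x + 3)^3 = x^4 + 9*x^3 + 27*x^2 + 27*x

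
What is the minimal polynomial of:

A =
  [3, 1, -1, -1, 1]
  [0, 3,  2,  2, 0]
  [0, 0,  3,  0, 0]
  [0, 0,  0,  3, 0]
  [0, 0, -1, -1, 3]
x^3 - 9*x^2 + 27*x - 27

The characteristic polynomial is χ_A(x) = (x - 3)^5, so the eigenvalues are known. The minimal polynomial is
  m_A(x) = Π_λ (x − λ)^{k_λ}
where k_λ is the size of the *largest* Jordan block for λ (equivalently, the smallest k with (A − λI)^k v = 0 for every generalised eigenvector v of λ).

  λ = 3: largest Jordan block has size 3, contributing (x − 3)^3

So m_A(x) = (x - 3)^3 = x^3 - 9*x^2 + 27*x - 27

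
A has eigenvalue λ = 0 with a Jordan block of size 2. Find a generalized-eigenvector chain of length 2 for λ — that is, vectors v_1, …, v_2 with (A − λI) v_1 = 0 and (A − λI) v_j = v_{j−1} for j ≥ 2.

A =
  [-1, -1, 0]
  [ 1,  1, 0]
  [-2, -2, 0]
A Jordan chain for λ = 0 of length 2:
v_1 = (-1, 1, -2)ᵀ
v_2 = (1, 0, 0)ᵀ

Let N = A − (0)·I. We want v_2 with N^2 v_2 = 0 but N^1 v_2 ≠ 0; then v_{j-1} := N · v_j for j = 2, …, 2.

Pick v_2 = (1, 0, 0)ᵀ.
Then v_1 = N · v_2 = (-1, 1, -2)ᵀ.

Sanity check: (A − (0)·I) v_1 = (0, 0, 0)ᵀ = 0. ✓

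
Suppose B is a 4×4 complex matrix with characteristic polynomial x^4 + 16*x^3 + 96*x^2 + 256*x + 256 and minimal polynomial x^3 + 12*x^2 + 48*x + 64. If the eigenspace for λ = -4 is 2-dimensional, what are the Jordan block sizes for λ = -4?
Block sizes for λ = -4: [3, 1]

Step 1 — from the characteristic polynomial, algebraic multiplicity of λ = -4 is 4. From dim ker(B − (-4)·I) = 2, there are exactly 2 Jordan blocks for λ = -4.
Step 2 — from the minimal polynomial, the factor (x + 4)^3 tells us the largest block for λ = -4 has size 3.
Step 3 — with total size 4, 2 blocks, and largest block 3, the block sizes (in nonincreasing order) are [3, 1].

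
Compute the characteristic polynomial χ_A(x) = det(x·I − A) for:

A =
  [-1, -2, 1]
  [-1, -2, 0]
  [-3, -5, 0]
x^3 + 3*x^2 + 3*x + 1

Expanding det(x·I − A) (e.g. by cofactor expansion or by noting that A is similar to its Jordan form J, which has the same characteristic polynomial as A) gives
  χ_A(x) = x^3 + 3*x^2 + 3*x + 1
which factors as (x + 1)^3. The eigenvalues (with algebraic multiplicities) are λ = -1 with multiplicity 3.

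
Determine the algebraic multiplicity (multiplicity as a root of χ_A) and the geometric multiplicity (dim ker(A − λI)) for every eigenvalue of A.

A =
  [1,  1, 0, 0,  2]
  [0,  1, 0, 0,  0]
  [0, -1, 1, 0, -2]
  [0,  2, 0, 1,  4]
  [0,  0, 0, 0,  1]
λ = 1: alg = 5, geom = 4

Step 1 — factor the characteristic polynomial to read off the algebraic multiplicities:
  χ_A(x) = (x - 1)^5

Step 2 — compute geometric multiplicities via the rank-nullity identity g(λ) = n − rank(A − λI):
  rank(A − (1)·I) = 1, so dim ker(A − (1)·I) = n − 1 = 4

Summary:
  λ = 1: algebraic multiplicity = 5, geometric multiplicity = 4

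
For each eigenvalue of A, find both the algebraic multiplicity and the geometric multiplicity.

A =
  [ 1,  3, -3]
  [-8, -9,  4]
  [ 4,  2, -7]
λ = -5: alg = 3, geom = 2

Step 1 — factor the characteristic polynomial to read off the algebraic multiplicities:
  χ_A(x) = (x + 5)^3

Step 2 — compute geometric multiplicities via the rank-nullity identity g(λ) = n − rank(A − λI):
  rank(A − (-5)·I) = 1, so dim ker(A − (-5)·I) = n − 1 = 2

Summary:
  λ = -5: algebraic multiplicity = 3, geometric multiplicity = 2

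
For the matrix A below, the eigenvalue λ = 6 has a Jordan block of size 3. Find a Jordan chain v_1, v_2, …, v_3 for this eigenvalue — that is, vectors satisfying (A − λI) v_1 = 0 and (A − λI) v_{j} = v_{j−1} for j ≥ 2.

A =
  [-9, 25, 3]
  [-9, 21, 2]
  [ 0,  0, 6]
A Jordan chain for λ = 6 of length 3:
v_1 = (5, 3, 0)ᵀ
v_2 = (3, 2, 0)ᵀ
v_3 = (0, 0, 1)ᵀ

Let N = A − (6)·I. We want v_3 with N^3 v_3 = 0 but N^2 v_3 ≠ 0; then v_{j-1} := N · v_j for j = 3, …, 2.

Pick v_3 = (0, 0, 1)ᵀ.
Then v_2 = N · v_3 = (3, 2, 0)ᵀ.
Then v_1 = N · v_2 = (5, 3, 0)ᵀ.

Sanity check: (A − (6)·I) v_1 = (0, 0, 0)ᵀ = 0. ✓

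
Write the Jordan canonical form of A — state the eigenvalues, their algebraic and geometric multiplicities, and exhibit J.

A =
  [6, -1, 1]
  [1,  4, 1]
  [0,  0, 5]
J_2(5) ⊕ J_1(5)

The characteristic polynomial is
  det(x·I − A) = x^3 - 15*x^2 + 75*x - 125 = (x - 5)^3

Eigenvalues and multiplicities (the geometric multiplicity of λ is n − rank(A − λI), which equals the number of Jordan blocks for λ):
  λ = 5: algebraic multiplicity = 3, geometric multiplicity = 2

Determining the block sizes for each eigenvalue:
  λ = 5: 2 blocks summing to 3 forces exactly one block of size 2 and the rest size 1 → block sizes [2, 1]

Assembling the blocks gives a Jordan form
J =
  [5, 1, 0]
  [0, 5, 0]
  [0, 0, 5]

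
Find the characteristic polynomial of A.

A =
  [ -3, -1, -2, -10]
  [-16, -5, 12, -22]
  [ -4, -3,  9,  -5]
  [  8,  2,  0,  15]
x^4 - 16*x^3 + 94*x^2 - 240*x + 225

Expanding det(x·I − A) (e.g. by cofactor expansion or by noting that A is similar to its Jordan form J, which has the same characteristic polynomial as A) gives
  χ_A(x) = x^4 - 16*x^3 + 94*x^2 - 240*x + 225
which factors as (x - 5)^2*(x - 3)^2. The eigenvalues (with algebraic multiplicities) are λ = 3 with multiplicity 2, λ = 5 with multiplicity 2.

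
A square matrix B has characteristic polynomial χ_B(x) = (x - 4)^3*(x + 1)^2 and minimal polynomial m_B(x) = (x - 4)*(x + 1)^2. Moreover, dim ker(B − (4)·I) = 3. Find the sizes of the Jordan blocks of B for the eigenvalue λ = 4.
Block sizes for λ = 4: [1, 1, 1]

Step 1 — from the characteristic polynomial, algebraic multiplicity of λ = 4 is 3. From dim ker(B − (4)·I) = 3, there are exactly 3 Jordan blocks for λ = 4.
Step 2 — from the minimal polynomial, the factor (x − 4) tells us the largest block for λ = 4 has size 1.
Step 3 — with total size 3, 3 blocks, and largest block 1, the block sizes (in nonincreasing order) are [1, 1, 1].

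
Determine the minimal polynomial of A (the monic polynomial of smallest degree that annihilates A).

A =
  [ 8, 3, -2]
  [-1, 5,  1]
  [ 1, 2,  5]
x^3 - 18*x^2 + 108*x - 216

The characteristic polynomial is χ_A(x) = (x - 6)^3, so the eigenvalues are known. The minimal polynomial is
  m_A(x) = Π_λ (x − λ)^{k_λ}
where k_λ is the size of the *largest* Jordan block for λ (equivalently, the smallest k with (A − λI)^k v = 0 for every generalised eigenvector v of λ).

  λ = 6: largest Jordan block has size 3, contributing (x − 6)^3

So m_A(x) = (x - 6)^3 = x^3 - 18*x^2 + 108*x - 216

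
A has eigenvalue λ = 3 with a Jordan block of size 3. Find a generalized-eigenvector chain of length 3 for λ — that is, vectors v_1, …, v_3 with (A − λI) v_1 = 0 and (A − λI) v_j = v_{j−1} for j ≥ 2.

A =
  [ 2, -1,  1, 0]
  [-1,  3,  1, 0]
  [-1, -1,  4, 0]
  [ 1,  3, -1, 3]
A Jordan chain for λ = 3 of length 3:
v_1 = (1, 0, 1, -3)ᵀ
v_2 = (-1, -1, -1, 1)ᵀ
v_3 = (1, 0, 0, 0)ᵀ

Let N = A − (3)·I. We want v_3 with N^3 v_3 = 0 but N^2 v_3 ≠ 0; then v_{j-1} := N · v_j for j = 3, …, 2.

Pick v_3 = (1, 0, 0, 0)ᵀ.
Then v_2 = N · v_3 = (-1, -1, -1, 1)ᵀ.
Then v_1 = N · v_2 = (1, 0, 1, -3)ᵀ.

Sanity check: (A − (3)·I) v_1 = (0, 0, 0, 0)ᵀ = 0. ✓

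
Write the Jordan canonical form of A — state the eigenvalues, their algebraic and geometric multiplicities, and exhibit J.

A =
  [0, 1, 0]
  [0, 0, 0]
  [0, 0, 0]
J_2(0) ⊕ J_1(0)

The characteristic polynomial is
  det(x·I − A) = x^3

Eigenvalues and multiplicities (the geometric multiplicity of λ is n − rank(A − λI), which equals the number of Jordan blocks for λ):
  λ = 0: algebraic multiplicity = 3, geometric multiplicity = 2

Determining the block sizes for each eigenvalue:
  λ = 0: 2 blocks summing to 3 forces exactly one block of size 2 and the rest size 1 → block sizes [2, 1]

Assembling the blocks gives a Jordan form
J =
  [0, 1, 0]
  [0, 0, 0]
  [0, 0, 0]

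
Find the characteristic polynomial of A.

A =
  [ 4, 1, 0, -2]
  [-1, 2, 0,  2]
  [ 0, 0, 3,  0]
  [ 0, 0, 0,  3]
x^4 - 12*x^3 + 54*x^2 - 108*x + 81

Expanding det(x·I − A) (e.g. by cofactor expansion or by noting that A is similar to its Jordan form J, which has the same characteristic polynomial as A) gives
  χ_A(x) = x^4 - 12*x^3 + 54*x^2 - 108*x + 81
which factors as (x - 3)^4. The eigenvalues (with algebraic multiplicities) are λ = 3 with multiplicity 4.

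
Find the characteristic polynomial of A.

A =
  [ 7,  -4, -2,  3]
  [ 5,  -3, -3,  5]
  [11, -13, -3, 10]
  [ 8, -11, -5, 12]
x^4 - 13*x^3 + 63*x^2 - 135*x + 108

Expanding det(x·I − A) (e.g. by cofactor expansion or by noting that A is similar to its Jordan form J, which has the same characteristic polynomial as A) gives
  χ_A(x) = x^4 - 13*x^3 + 63*x^2 - 135*x + 108
which factors as (x - 4)*(x - 3)^3. The eigenvalues (with algebraic multiplicities) are λ = 3 with multiplicity 3, λ = 4 with multiplicity 1.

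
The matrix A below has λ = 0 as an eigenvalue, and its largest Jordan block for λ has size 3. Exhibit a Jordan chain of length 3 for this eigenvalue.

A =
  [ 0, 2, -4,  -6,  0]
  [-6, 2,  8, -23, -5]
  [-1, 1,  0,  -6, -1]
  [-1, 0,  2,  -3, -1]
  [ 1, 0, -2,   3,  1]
A Jordan chain for λ = 0 of length 3:
v_1 = (-2, -2, -1, 0, 0)ᵀ
v_2 = (0, -6, -1, -1, 1)ᵀ
v_3 = (1, 0, 0, 0, 0)ᵀ

Let N = A − (0)·I. We want v_3 with N^3 v_3 = 0 but N^2 v_3 ≠ 0; then v_{j-1} := N · v_j for j = 3, …, 2.

Pick v_3 = (1, 0, 0, 0, 0)ᵀ.
Then v_2 = N · v_3 = (0, -6, -1, -1, 1)ᵀ.
Then v_1 = N · v_2 = (-2, -2, -1, 0, 0)ᵀ.

Sanity check: (A − (0)·I) v_1 = (0, 0, 0, 0, 0)ᵀ = 0. ✓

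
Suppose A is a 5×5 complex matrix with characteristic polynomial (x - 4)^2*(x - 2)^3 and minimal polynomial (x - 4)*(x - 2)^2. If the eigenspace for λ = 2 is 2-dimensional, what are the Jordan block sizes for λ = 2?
Block sizes for λ = 2: [2, 1]

Step 1 — from the characteristic polynomial, algebraic multiplicity of λ = 2 is 3. From dim ker(A − (2)·I) = 2, there are exactly 2 Jordan blocks for λ = 2.
Step 2 — from the minimal polynomial, the factor (x − 2)^2 tells us the largest block for λ = 2 has size 2.
Step 3 — with total size 3, 2 blocks, and largest block 2, the block sizes (in nonincreasing order) are [2, 1].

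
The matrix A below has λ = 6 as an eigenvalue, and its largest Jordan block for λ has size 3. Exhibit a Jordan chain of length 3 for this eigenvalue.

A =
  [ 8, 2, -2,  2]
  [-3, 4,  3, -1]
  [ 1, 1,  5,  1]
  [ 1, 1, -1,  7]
A Jordan chain for λ = 6 of length 3:
v_1 = (-2, 2, -1, -1)ᵀ
v_2 = (2, -3, 1, 1)ᵀ
v_3 = (1, 0, 0, 0)ᵀ

Let N = A − (6)·I. We want v_3 with N^3 v_3 = 0 but N^2 v_3 ≠ 0; then v_{j-1} := N · v_j for j = 3, …, 2.

Pick v_3 = (1, 0, 0, 0)ᵀ.
Then v_2 = N · v_3 = (2, -3, 1, 1)ᵀ.
Then v_1 = N · v_2 = (-2, 2, -1, -1)ᵀ.

Sanity check: (A − (6)·I) v_1 = (0, 0, 0, 0)ᵀ = 0. ✓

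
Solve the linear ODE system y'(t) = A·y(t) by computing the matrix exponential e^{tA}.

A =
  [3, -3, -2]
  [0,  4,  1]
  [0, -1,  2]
e^{tA} =
  [exp(3*t), -t^2*exp(3*t)/2 - 3*t*exp(3*t), -t^2*exp(3*t)/2 - 2*t*exp(3*t)]
  [0, t*exp(3*t) + exp(3*t), t*exp(3*t)]
  [0, -t*exp(3*t), -t*exp(3*t) + exp(3*t)]

Strategy: write A = P · J · P⁻¹ where J is a Jordan canonical form, so e^{tA} = P · e^{tJ} · P⁻¹, and e^{tJ} can be computed block-by-block.

A has Jordan form
J =
  [3, 1, 0]
  [0, 3, 1]
  [0, 0, 3]
(up to reordering of blocks).

Per-block formulas:
  For a 3×3 Jordan block J_3(3): exp(t · J_3(3)) = e^(3t)·(I + t·N + (t^2/2)·N^2), where N is the 3×3 nilpotent shift.

After assembling e^{tJ} and conjugating by P, we get:

e^{tA} =
  [exp(3*t), -t^2*exp(3*t)/2 - 3*t*exp(3*t), -t^2*exp(3*t)/2 - 2*t*exp(3*t)]
  [0, t*exp(3*t) + exp(3*t), t*exp(3*t)]
  [0, -t*exp(3*t), -t*exp(3*t) + exp(3*t)]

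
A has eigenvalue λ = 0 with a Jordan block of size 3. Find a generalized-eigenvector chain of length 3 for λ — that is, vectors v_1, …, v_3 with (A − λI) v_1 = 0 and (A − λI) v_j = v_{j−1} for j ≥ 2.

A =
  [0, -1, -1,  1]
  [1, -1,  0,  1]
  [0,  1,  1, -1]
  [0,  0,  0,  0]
A Jordan chain for λ = 0 of length 3:
v_1 = (-1, -1, 1, 0)ᵀ
v_2 = (0, 1, 0, 0)ᵀ
v_3 = (1, 0, 0, 0)ᵀ

Let N = A − (0)·I. We want v_3 with N^3 v_3 = 0 but N^2 v_3 ≠ 0; then v_{j-1} := N · v_j for j = 3, …, 2.

Pick v_3 = (1, 0, 0, 0)ᵀ.
Then v_2 = N · v_3 = (0, 1, 0, 0)ᵀ.
Then v_1 = N · v_2 = (-1, -1, 1, 0)ᵀ.

Sanity check: (A − (0)·I) v_1 = (0, 0, 0, 0)ᵀ = 0. ✓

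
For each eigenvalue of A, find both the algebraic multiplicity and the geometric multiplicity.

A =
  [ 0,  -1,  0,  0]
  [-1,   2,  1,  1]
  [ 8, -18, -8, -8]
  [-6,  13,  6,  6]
λ = 0: alg = 4, geom = 2

Step 1 — factor the characteristic polynomial to read off the algebraic multiplicities:
  χ_A(x) = x^4

Step 2 — compute geometric multiplicities via the rank-nullity identity g(λ) = n − rank(A − λI):
  rank(A − (0)·I) = 2, so dim ker(A − (0)·I) = n − 2 = 2

Summary:
  λ = 0: algebraic multiplicity = 4, geometric multiplicity = 2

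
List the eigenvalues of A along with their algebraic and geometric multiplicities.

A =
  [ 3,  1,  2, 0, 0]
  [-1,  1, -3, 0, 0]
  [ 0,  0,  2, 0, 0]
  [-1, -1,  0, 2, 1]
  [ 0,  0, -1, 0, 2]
λ = 2: alg = 5, geom = 2

Step 1 — factor the characteristic polynomial to read off the algebraic multiplicities:
  χ_A(x) = (x - 2)^5

Step 2 — compute geometric multiplicities via the rank-nullity identity g(λ) = n − rank(A − λI):
  rank(A − (2)·I) = 3, so dim ker(A − (2)·I) = n − 3 = 2

Summary:
  λ = 2: algebraic multiplicity = 5, geometric multiplicity = 2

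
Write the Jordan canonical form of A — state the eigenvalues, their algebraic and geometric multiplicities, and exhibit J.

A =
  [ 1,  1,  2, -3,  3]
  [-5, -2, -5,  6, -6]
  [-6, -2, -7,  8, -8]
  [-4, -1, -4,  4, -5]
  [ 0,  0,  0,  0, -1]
J_3(-1) ⊕ J_1(-1) ⊕ J_1(-1)

The characteristic polynomial is
  det(x·I − A) = x^5 + 5*x^4 + 10*x^3 + 10*x^2 + 5*x + 1 = (x + 1)^5

Eigenvalues and multiplicities (the geometric multiplicity of λ is n − rank(A − λI), which equals the number of Jordan blocks for λ):
  λ = -1: algebraic multiplicity = 5, geometric multiplicity = 3

Determining the block sizes for each eigenvalue:
  λ = -1: with am = 5 and gm = 3, the partition is not yet determined (e.g. several partitions of 5 into 3 parts exist). Let N = A − (-1)·I. Computing rank(N^1) = 2, rank(N^2) = 1, rank(N^3) = 0; the number of blocks of size ≥ j is rank(N^{j−1}) − rank(N^j), giving [3, 1, 1]. So we have 1 block(s) of size 3, 2 block(s) of size 1 → block sizes [3, 1, 1]

Assembling the blocks gives a Jordan form
J =
  [-1,  1,  0,  0,  0]
  [ 0, -1,  1,  0,  0]
  [ 0,  0, -1,  0,  0]
  [ 0,  0,  0, -1,  0]
  [ 0,  0,  0,  0, -1]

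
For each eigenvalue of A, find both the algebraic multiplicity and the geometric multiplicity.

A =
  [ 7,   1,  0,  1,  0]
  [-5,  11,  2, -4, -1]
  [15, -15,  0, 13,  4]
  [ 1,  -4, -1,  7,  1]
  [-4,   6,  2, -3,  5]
λ = 6: alg = 5, geom = 2

Step 1 — factor the characteristic polynomial to read off the algebraic multiplicities:
  χ_A(x) = (x - 6)^5

Step 2 — compute geometric multiplicities via the rank-nullity identity g(λ) = n − rank(A − λI):
  rank(A − (6)·I) = 3, so dim ker(A − (6)·I) = n − 3 = 2

Summary:
  λ = 6: algebraic multiplicity = 5, geometric multiplicity = 2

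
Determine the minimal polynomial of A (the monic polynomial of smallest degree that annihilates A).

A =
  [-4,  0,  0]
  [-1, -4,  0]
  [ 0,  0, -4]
x^2 + 8*x + 16

The characteristic polynomial is χ_A(x) = (x + 4)^3, so the eigenvalues are known. The minimal polynomial is
  m_A(x) = Π_λ (x − λ)^{k_λ}
where k_λ is the size of the *largest* Jordan block for λ (equivalently, the smallest k with (A − λI)^k v = 0 for every generalised eigenvector v of λ).

  λ = -4: largest Jordan block has size 2, contributing (x + 4)^2

So m_A(x) = (x + 4)^2 = x^2 + 8*x + 16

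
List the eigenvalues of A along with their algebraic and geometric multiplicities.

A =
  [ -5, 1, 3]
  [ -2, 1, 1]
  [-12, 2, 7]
λ = 1: alg = 3, geom = 1

Step 1 — factor the characteristic polynomial to read off the algebraic multiplicities:
  χ_A(x) = (x - 1)^3

Step 2 — compute geometric multiplicities via the rank-nullity identity g(λ) = n − rank(A − λI):
  rank(A − (1)·I) = 2, so dim ker(A − (1)·I) = n − 2 = 1

Summary:
  λ = 1: algebraic multiplicity = 3, geometric multiplicity = 1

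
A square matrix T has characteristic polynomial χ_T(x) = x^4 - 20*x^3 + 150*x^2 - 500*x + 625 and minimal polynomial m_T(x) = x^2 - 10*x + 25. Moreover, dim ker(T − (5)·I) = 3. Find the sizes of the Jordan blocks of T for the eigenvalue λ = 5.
Block sizes for λ = 5: [2, 1, 1]

Step 1 — from the characteristic polynomial, algebraic multiplicity of λ = 5 is 4. From dim ker(T − (5)·I) = 3, there are exactly 3 Jordan blocks for λ = 5.
Step 2 — from the minimal polynomial, the factor (x − 5)^2 tells us the largest block for λ = 5 has size 2.
Step 3 — with total size 4, 3 blocks, and largest block 2, the block sizes (in nonincreasing order) are [2, 1, 1].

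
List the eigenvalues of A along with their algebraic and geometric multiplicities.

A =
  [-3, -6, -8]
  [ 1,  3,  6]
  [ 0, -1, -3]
λ = -1: alg = 3, geom = 1

Step 1 — factor the characteristic polynomial to read off the algebraic multiplicities:
  χ_A(x) = (x + 1)^3

Step 2 — compute geometric multiplicities via the rank-nullity identity g(λ) = n − rank(A − λI):
  rank(A − (-1)·I) = 2, so dim ker(A − (-1)·I) = n − 2 = 1

Summary:
  λ = -1: algebraic multiplicity = 3, geometric multiplicity = 1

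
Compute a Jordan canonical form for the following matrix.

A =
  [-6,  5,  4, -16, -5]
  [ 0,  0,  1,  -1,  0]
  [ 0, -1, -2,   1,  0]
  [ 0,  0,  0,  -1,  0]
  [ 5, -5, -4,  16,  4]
J_3(-1) ⊕ J_1(-1) ⊕ J_1(-1)

The characteristic polynomial is
  det(x·I − A) = x^5 + 5*x^4 + 10*x^3 + 10*x^2 + 5*x + 1 = (x + 1)^5

Eigenvalues and multiplicities (the geometric multiplicity of λ is n − rank(A − λI), which equals the number of Jordan blocks for λ):
  λ = -1: algebraic multiplicity = 5, geometric multiplicity = 3

Determining the block sizes for each eigenvalue:
  λ = -1: with am = 5 and gm = 3, the partition is not yet determined (e.g. several partitions of 5 into 3 parts exist). Let N = A − (-1)·I. Computing rank(N^1) = 2, rank(N^2) = 1, rank(N^3) = 0; the number of blocks of size ≥ j is rank(N^{j−1}) − rank(N^j), giving [3, 1, 1]. So we have 1 block(s) of size 3, 2 block(s) of size 1 → block sizes [3, 1, 1]

Assembling the blocks gives a Jordan form
J =
  [-1,  1,  0,  0,  0]
  [ 0, -1,  1,  0,  0]
  [ 0,  0, -1,  0,  0]
  [ 0,  0,  0, -1,  0]
  [ 0,  0,  0,  0, -1]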